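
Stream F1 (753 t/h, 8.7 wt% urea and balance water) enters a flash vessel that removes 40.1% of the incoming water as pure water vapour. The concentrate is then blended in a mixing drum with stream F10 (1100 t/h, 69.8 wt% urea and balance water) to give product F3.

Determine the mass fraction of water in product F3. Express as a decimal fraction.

0.472

Vapour removed = 0.401×0.913×753 = 275.68 t/h; concentrate = 477.32 t/h.
water reaching the mixer = 411.81 (from concentrate) + 1100×0.302 = 744.01 t/h.
Product flow = 477.32 + 1100 = 1577.3 t/h; water fraction = 0.472.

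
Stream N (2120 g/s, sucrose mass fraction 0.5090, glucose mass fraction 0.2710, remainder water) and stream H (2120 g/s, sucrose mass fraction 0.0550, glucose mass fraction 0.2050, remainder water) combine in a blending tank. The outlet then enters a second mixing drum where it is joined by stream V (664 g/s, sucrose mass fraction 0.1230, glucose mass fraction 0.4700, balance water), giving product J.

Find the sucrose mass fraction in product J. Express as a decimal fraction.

Overall, product flow = 4904 g/s.
sucrose in = 2120×0.509 + 2120×0.055 + 664×0.123 = 1277.4 g/s.
sucrose fraction in J = 0.2605.

0.2605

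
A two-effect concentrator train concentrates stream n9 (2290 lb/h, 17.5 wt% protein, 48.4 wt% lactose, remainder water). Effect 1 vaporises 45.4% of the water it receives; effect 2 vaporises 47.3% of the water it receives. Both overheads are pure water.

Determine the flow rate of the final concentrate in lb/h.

water in feed = 2290×0.341 = 780.89 lb/h.
After stage 1: water left = (1−0.454)×780.89 = 426.37; stream total = 1935.5 lb/h.
After stage 2: water left = (1−0.473)×426.37 = 224.69; final concentrate = 1733.8 lb/h.

1734 lb/h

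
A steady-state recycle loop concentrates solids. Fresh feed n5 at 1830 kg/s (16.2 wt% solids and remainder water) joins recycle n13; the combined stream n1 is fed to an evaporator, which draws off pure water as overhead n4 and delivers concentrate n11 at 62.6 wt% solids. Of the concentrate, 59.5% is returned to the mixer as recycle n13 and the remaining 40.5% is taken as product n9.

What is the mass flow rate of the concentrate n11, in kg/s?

Overall solids balance (none leaves overhead): solids in fresh feed = solids in product, i.e. 1830×0.162 = (1−0.595)·n11·0.626.
n11 = 296.46/(0.626×0.405) = 1169.3 kg/s.

1169 kg/s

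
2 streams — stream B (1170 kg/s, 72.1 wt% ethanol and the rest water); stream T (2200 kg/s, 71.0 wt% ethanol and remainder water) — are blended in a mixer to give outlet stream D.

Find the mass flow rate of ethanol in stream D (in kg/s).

2406 kg/s

ethanol out = ethanol in = 1170×0.721 + 2200×0.710 = 2405.6 kg/s.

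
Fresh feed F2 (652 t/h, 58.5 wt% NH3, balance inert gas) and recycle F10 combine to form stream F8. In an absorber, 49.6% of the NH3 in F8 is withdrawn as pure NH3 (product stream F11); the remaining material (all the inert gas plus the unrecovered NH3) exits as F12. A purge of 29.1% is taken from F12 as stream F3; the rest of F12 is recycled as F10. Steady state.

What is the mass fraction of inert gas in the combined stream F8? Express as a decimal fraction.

inert gas enters only via F2 and leaves only via the purge: 652×0.415 = 0.291×(inert gas in F12), and the absorber passes all inert gas, so inert gas in F8 = inert gas in F12 = 929.83 t/h.
NH3 in F8: m_A = 652×0.585 + (1−0.291)·(1−0.496)·m_A, so m_A = 381.42/0.6427 = 593.5 t/h.
F8 = 593.5 + 929.83 = 1523.3 t/h.
inert gas fraction in F8 = 929.83/1523.3 = 0.6104.

0.6104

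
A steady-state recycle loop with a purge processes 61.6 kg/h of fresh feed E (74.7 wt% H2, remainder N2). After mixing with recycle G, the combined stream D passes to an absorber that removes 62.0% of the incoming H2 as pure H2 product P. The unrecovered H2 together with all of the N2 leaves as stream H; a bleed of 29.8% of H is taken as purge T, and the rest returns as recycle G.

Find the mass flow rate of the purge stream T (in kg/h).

N2 enters only via E and leaves only via the purge: 61.6×0.253 = 0.298×(N2 in H), and the absorber passes all N2, so N2 in D = N2 in H = 52.298 kg/h.
H2 in D: m_A = 61.6×0.747 + (1−0.298)·(1−0.620)·m_A, so m_A = 46.015/0.7332 = 62.756 kg/h.
H = (1−0.620)×62.756 + 52.298 = 76.145 kg/h.
Purge T = 0.298×76.145 = 22.691 kg/h.

22.69 kg/h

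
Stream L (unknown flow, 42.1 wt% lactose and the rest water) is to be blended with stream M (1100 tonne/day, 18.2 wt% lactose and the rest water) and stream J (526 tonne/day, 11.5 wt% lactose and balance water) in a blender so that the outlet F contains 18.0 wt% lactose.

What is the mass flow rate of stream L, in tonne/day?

Let L be the unknown flow. Total out = 1626 + L.
lactose balance: 260.69 + 0.421·L = 0.180·(1626 + L)
(0.421 − 0.180)·L = 0.180×1626 − 260.69 = 31.99
L = 31.99 / 0.241 = 132.74 tonne/day

132.7 tonne/day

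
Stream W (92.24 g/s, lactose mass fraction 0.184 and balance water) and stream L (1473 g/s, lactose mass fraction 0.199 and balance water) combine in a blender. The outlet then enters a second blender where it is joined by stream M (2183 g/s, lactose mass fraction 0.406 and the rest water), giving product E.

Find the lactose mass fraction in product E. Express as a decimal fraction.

Overall, product flow = 3748.2 g/s.
lactose in = 92.24×0.184 + 1473×0.199 + 2183×0.406 = 1196.4 g/s.
lactose fraction in E = 0.319.

0.319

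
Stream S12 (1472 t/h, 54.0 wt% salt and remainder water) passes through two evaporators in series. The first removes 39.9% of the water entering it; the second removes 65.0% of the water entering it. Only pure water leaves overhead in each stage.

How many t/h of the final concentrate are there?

water in feed = 1472×0.460 = 677.12 t/h.
After stage 1: water left = (1−0.399)×677.12 = 406.95; stream total = 1201.8 t/h.
After stage 2: water left = (1−0.650)×406.95 = 142.43; final concentrate = 937.31 t/h.

937.3 t/h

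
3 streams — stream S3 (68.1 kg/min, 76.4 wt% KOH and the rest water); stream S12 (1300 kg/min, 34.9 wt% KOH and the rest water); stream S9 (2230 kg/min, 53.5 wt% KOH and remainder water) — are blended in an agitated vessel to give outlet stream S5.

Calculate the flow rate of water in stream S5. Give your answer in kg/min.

water out = water in = 68.1×0.236 + 1300×0.651 + 2230×0.465 = 1899.3 kg/min.

1899 kg/min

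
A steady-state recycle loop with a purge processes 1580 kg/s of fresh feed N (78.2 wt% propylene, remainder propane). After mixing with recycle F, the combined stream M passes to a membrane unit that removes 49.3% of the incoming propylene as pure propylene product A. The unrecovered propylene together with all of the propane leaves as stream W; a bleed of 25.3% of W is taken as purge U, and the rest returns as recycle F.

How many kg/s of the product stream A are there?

980.5 kg/s

propylene in M: m_A = 1580×0.782 + (1−0.253)·(1−0.493)·m_A, so m_A = 1235.6/0.6213 = 1988.8 kg/s.
Product A = 0.493×1988.8 = 980.46 kg/s.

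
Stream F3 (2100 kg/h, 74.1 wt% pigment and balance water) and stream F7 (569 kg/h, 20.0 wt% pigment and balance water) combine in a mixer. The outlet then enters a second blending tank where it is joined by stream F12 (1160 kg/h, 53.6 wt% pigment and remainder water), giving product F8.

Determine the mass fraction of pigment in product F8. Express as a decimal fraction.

0.599

Overall, product flow = 3829 kg/h.
pigment in = 2100×0.741 + 569×0.200 + 1160×0.536 = 2291.7 kg/h.
pigment fraction in F8 = 0.599.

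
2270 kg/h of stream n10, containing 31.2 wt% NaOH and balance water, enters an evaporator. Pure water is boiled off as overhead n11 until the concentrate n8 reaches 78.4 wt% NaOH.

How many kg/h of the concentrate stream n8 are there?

NaOH is conserved: 2270×0.312 = 708.24 kg/h all reports to the concentrate.
Concentrate = 708.24/(target fraction) = 903.37 kg/h.

903.4 kg/h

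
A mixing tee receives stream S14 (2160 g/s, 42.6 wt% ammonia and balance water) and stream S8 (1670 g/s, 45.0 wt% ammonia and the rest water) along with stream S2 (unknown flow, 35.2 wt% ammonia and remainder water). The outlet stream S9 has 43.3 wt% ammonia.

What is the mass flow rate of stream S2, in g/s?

163.8 g/s

Let S2 be the unknown flow. Total out = 3830 + S2.
ammonia balance: 1671.7 + 0.352·S2 = 0.433·(3830 + S2)
(0.352 − 0.433)·S2 = 0.433×3830 − 1671.7 = -13.27
S2 = -13.27 / -0.081 = 163.83 g/s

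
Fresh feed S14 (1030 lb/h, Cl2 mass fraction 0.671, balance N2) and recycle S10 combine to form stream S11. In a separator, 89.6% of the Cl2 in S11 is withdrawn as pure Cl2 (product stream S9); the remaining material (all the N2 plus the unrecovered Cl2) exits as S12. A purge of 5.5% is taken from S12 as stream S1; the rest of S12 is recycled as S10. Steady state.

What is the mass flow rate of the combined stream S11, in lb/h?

6928 lb/h

N2 enters only via S14 and leaves only via the purge: 1030×0.329 = 0.055×(N2 in S12), and the separator passes all N2, so N2 in S11 = N2 in S12 = 6161.3 lb/h.
Cl2 in S11: m_A = 1030×0.671 + (1−0.055)·(1−0.896)·m_A, so m_A = 691.13/0.9017 = 766.46 lb/h.
S11 = 766.46 + 6161.3 = 6927.7 lb/h.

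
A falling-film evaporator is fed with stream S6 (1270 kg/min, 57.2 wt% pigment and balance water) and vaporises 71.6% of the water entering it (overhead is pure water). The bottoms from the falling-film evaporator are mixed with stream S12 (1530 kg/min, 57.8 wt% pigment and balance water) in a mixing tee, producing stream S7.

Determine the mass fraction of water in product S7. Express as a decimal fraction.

Vapour removed = 0.716×0.428×1270 = 389.19 kg/min; concentrate = 880.81 kg/min.
water reaching the mixer = 154.37 (from concentrate) + 1530×0.422 = 800.03 kg/min.
Product flow = 880.81 + 1530 = 2410.8 kg/min; water fraction = 0.3319.

0.3319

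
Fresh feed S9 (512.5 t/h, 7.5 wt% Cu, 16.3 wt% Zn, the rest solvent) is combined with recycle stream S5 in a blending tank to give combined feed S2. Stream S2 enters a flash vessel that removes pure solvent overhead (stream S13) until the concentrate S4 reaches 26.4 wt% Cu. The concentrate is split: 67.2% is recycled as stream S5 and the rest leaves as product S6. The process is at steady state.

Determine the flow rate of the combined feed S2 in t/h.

810.8 t/h

Overall Cu balance (none leaves overhead): Cu in fresh feed = Cu in product, i.e. 512.5×0.075 = (1−0.672)·S4·0.264.
S4 = 38.438/(0.264×0.328) = 443.89 t/h.
Recycle S5 = 0.672×443.89 = 298.3 t/h.
Combined feed S2 = 512.5 + 298.3 = 810.8 t/h.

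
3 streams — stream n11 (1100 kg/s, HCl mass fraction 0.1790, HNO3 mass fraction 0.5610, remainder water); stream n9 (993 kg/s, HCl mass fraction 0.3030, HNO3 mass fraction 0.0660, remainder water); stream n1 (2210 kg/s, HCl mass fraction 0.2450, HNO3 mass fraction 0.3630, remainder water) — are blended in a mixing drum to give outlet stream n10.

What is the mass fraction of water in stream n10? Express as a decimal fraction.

Total flow out = 1100 + 993 + 2210 = 4303 kg/s.
water in = 1100×0.260 + 993×0.631 + 2210×0.392 = 1778.9 kg/s.
water mass fraction in n10 = 1778.9/4303 = 0.4134.

0.4134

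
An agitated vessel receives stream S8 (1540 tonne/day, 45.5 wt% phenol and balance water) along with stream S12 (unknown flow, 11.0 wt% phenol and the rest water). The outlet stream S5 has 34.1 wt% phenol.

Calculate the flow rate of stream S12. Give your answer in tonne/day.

Let S12 be the unknown flow. Total out = 1540 + S12.
phenol balance: 700.7 + 0.110·S12 = 0.341·(1540 + S12)
(0.110 − 0.341)·S12 = 0.341×1540 − 700.7 = -175.56
S12 = -175.56 / -0.231 = 760 tonne/day

760 tonne/day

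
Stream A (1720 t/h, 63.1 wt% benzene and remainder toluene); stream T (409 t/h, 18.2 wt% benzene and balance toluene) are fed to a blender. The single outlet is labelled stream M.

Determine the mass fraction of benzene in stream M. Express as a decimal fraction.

Total flow out = 1720 + 409 = 2129 t/h.
benzene in = 1720×0.631 + 409×0.182 = 1159.8 t/h.
benzene mass fraction in M = 1159.8/2129 = 0.5447.

0.5447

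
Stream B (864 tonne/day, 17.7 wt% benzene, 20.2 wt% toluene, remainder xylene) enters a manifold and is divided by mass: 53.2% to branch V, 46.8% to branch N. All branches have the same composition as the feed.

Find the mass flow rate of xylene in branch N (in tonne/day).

251.1 tonne/day

Branch N total = 0.468×864 = 404.35 tonne/day.
xylene in N = 0.621×404.35 = 251.1 tonne/day.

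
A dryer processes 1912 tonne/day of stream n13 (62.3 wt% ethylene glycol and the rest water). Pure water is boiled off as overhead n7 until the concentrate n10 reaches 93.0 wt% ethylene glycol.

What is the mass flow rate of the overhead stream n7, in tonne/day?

631.2 tonne/day

ethylene glycol is conserved: 1912×0.623 = 1191.2 tonne/day all reports to the concentrate.
Concentrate = 1191.2/(target fraction) = 1280.8 tonne/day.
Overhead = 1912 − 1280.8 = 631.17 tonne/day.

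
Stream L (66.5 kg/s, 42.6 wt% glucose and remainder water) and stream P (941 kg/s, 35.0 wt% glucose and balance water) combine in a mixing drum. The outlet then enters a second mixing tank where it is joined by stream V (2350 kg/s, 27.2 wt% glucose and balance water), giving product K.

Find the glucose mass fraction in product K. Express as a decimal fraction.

0.297

Overall, product flow = 3357.5 kg/s.
glucose in = 66.5×0.426 + 941×0.350 + 2350×0.272 = 996.88 kg/s.
glucose fraction in K = 0.297.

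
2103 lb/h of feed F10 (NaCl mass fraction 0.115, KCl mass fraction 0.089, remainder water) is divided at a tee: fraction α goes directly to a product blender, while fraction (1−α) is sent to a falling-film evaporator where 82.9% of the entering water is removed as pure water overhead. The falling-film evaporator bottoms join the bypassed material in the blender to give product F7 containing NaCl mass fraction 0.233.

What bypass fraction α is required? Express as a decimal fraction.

0.233

All 2103×0.115 = 241.84 lb/h of NaCl reaches F7, so F7 = 241.84/0.233 = 1038 lb/h and vapour = 1065 lb/h.
The evaporator receives (1−α)·2103 of feed at 0.796 water and removes 0.829 of that water:
0.829×0.796×(1−α)×2103 = 1065
(1−α) = 1065/1387.7 = 0.7675;  α = 0.2325.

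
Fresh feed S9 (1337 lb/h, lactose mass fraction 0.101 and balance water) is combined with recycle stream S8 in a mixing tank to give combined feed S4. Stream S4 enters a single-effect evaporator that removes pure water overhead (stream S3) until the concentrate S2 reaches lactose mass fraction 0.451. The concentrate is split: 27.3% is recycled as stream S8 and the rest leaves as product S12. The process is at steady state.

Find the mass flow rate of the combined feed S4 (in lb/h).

1449 lb/h

Overall lactose balance (none leaves overhead): lactose in fresh feed = lactose in product, i.e. 1337×0.101 = (1−0.273)·S2·0.451.
S2 = 135.04/(0.451×0.727) = 411.85 lb/h.
Recycle S8 = 0.273×411.85 = 112.44 lb/h.
Combined feed S4 = 1337 + 112.44 = 1449.4 lb/h.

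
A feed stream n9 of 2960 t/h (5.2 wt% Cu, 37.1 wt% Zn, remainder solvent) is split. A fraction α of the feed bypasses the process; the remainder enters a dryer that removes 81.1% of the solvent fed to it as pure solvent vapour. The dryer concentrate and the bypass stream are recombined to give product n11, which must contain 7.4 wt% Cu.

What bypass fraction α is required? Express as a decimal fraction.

0.365

All 2960×0.052 = 153.92 t/h of Cu reaches n11, so n11 = 153.92/0.074 = 2080 t/h and vapour = 880 t/h.
The evaporator receives (1−α)·2960 of feed at 0.577 solvent and removes 0.811 of that solvent:
0.811×0.577×(1−α)×2960 = 880
(1−α) = 880/1385.1 = 0.6353;  α = 0.3647.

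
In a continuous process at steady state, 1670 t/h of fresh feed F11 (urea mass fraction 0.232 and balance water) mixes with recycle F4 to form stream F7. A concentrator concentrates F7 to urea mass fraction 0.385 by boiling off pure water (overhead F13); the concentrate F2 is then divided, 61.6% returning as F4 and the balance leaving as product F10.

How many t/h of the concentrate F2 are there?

2621 t/h

Overall urea balance (none leaves overhead): urea in fresh feed = urea in product, i.e. 1670×0.232 = (1−0.616)·F2·0.385.
F2 = 387.44/(0.385×0.384) = 2620.7 t/h.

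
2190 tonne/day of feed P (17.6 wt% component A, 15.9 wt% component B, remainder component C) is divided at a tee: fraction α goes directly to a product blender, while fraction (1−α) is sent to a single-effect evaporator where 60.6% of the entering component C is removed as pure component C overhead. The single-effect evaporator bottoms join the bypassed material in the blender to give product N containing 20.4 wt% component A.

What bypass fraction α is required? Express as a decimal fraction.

All 2190×0.176 = 385.44 tonne/day of component A reaches N, so N = 385.44/0.204 = 1889.4 tonne/day and vapour = 300.59 tonne/day.
The evaporator receives (1−α)·2190 of feed at 0.665 component C and removes 0.606 of that component C:
0.606×0.665×(1−α)×2190 = 300.59
(1−α) = 300.59/882.55 = 0.3406;  α = 0.6594.

0.659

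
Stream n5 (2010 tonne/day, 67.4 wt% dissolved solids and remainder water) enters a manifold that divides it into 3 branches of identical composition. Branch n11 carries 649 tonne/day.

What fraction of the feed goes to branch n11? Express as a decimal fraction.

0.323

Fraction to n11 = 649/2010 = 0.3229.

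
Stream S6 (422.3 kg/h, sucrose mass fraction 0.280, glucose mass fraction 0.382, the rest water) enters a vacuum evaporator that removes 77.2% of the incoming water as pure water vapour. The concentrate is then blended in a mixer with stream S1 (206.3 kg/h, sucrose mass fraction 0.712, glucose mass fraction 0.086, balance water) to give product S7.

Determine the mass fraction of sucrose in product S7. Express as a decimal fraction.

Vapour removed = 0.772×0.338×422.3 = 110.19 kg/h; concentrate = 312.11 kg/h.
sucrose reaching the mixer = 118.24 (from concentrate) + 206.3×0.712 = 265.13 kg/h.
Product flow = 312.11 + 206.3 = 518.41 kg/h; sucrose fraction = 0.511.

0.511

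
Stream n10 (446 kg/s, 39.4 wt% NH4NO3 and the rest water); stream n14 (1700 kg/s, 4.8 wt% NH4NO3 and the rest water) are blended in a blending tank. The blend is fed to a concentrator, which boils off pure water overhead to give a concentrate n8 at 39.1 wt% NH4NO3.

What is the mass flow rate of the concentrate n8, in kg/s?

NH4NO3 entering = 446×0.394 + 1700×0.048 = 257.32 kg/s.
All NH4NO3 reports to n8, so n8 = 257.32/0.391 = 658.12 kg/s.

658.1 kg/s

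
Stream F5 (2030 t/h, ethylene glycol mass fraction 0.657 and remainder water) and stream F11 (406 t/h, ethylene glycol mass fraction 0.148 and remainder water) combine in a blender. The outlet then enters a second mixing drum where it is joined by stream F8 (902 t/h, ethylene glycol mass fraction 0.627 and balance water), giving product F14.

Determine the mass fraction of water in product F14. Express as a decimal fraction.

0.413

Overall, product flow = 3338 t/h.
water in = 2030×0.343 + 406×0.852 + 902×0.373 = 1378.6 t/h.
water fraction in F14 = 0.413.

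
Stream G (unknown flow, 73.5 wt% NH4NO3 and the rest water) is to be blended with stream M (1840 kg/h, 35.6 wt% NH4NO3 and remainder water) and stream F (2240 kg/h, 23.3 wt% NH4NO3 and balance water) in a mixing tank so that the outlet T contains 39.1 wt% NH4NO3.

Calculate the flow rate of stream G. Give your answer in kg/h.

Let G be the unknown flow. Total out = 4080 + G.
NH4NO3 balance: 1177 + 0.735·G = 0.391·(4080 + G)
(0.735 − 0.391)·G = 0.391×4080 − 1177 = 418.32
G = 418.32 / 0.344 = 1216 kg/h

1216 kg/h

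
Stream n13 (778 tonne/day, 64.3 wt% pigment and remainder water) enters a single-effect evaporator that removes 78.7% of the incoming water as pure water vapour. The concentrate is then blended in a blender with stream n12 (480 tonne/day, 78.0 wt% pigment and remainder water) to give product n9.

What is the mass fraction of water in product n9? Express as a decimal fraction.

0.159

Vapour removed = 0.787×0.357×778 = 218.59 tonne/day; concentrate = 559.41 tonne/day.
water reaching the mixer = 59.16 (from concentrate) + 480×0.220 = 164.76 tonne/day.
Product flow = 559.41 + 480 = 1039.4 tonne/day; water fraction = 0.159.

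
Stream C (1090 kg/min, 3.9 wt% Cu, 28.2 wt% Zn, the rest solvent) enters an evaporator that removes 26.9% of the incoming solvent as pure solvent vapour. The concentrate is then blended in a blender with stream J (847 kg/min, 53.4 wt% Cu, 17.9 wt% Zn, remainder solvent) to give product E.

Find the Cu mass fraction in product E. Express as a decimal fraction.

0.285

Vapour removed = 0.269×0.679×1090 = 199.09 kg/min; concentrate = 890.91 kg/min.
Cu reaching the mixer = 42.51 (from concentrate) + 847×0.534 = 494.81 kg/min.
Product flow = 890.91 + 847 = 1737.9 kg/min; Cu fraction = 0.285.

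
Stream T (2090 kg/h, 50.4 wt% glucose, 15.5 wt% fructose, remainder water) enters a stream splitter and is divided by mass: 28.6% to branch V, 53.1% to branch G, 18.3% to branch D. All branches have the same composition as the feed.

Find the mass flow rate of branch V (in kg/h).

Branch V flow = 0.286×2090 = 597.74 kg/h.

597.7 kg/h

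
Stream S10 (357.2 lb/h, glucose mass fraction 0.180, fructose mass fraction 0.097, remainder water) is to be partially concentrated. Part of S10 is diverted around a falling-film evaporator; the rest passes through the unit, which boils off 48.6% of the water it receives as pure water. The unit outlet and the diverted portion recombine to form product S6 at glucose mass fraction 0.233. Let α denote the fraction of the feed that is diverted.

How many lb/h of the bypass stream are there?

All 357.2×0.180 = 64.296 lb/h of glucose reaches S6, so S6 = 64.296/0.233 = 275.95 lb/h and vapour = 81.252 lb/h.
The evaporator receives (1−α)·357.2 of feed at 0.723 water and removes 0.486 of that water:
0.486×0.723×(1−α)×357.2 = 81.252
(1−α) = 81.252/125.51 = 0.6474;  α = 0.3526.
Bypass flow = 0.3526×357.2 = 125.96 lb/h.

126 lb/h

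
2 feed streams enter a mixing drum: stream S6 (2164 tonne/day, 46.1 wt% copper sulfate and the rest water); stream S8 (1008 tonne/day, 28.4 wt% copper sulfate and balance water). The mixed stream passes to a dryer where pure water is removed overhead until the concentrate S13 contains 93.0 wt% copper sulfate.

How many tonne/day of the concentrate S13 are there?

copper sulfate entering = 2164×0.461 + 1008×0.284 = 1283.9 tonne/day.
All copper sulfate reports to S13, so S13 = 1283.9/0.930 = 1380.5 tonne/day.

1381 tonne/day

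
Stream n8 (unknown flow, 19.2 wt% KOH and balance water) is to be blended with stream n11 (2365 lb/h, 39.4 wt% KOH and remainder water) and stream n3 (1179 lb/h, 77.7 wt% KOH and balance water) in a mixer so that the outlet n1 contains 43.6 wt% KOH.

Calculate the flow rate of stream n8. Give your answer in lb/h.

Let n8 be the unknown flow. Total out = 3544 + n8.
KOH balance: 1847.9 + 0.192·n8 = 0.436·(3544 + n8)
(0.192 − 0.436)·n8 = 0.436×3544 − 1847.9 = -302.71
n8 = -302.71 / -0.244 = 1240.6 lb/h

1241 lb/h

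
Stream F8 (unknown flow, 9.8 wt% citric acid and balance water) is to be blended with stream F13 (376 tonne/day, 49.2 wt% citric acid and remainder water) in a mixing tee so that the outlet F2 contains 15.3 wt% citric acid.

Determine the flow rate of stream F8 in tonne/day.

2318 tonne/day

Let F8 be the unknown flow. Total out = 376 + F8.
citric acid balance: 184.99 + 0.098·F8 = 0.153·(376 + F8)
(0.098 − 0.153)·F8 = 0.153×376 − 184.99 = -127.46
F8 = -127.46 / -0.055 = 2317.5 tonne/day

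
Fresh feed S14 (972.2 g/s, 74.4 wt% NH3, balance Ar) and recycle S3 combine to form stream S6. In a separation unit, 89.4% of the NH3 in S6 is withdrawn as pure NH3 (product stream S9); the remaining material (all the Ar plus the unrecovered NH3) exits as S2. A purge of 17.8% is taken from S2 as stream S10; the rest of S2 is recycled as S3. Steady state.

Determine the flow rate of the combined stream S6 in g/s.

2191 g/s

Ar enters only via S14 and leaves only via the purge: 972.2×0.256 = 0.178×(Ar in S2), and the separation unit passes all Ar, so Ar in S6 = Ar in S2 = 1398.2 g/s.
NH3 in S6: m_A = 972.2×0.744 + (1−0.178)·(1−0.894)·m_A, so m_A = 723.32/0.9129 = 792.36 g/s.
S6 = 792.36 + 1398.2 = 2190.6 g/s.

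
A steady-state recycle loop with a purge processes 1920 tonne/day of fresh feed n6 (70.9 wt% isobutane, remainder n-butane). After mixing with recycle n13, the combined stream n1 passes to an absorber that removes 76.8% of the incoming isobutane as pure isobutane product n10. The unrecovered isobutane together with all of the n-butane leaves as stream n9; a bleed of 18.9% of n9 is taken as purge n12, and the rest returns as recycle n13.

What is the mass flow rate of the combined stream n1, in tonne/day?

4633 tonne/day

n-butane enters only via n6 and leaves only via the purge: 1920×0.291 = 0.189×(n-butane in n9), and the absorber passes all n-butane, so n-butane in n1 = n-butane in n9 = 2956.2 tonne/day.
isobutane in n1: m_A = 1920×0.709 + (1−0.189)·(1−0.768)·m_A, so m_A = 1361.3/0.8118 = 1676.8 tonne/day.
n1 = 1676.8 + 2956.2 = 4633 tonne/day.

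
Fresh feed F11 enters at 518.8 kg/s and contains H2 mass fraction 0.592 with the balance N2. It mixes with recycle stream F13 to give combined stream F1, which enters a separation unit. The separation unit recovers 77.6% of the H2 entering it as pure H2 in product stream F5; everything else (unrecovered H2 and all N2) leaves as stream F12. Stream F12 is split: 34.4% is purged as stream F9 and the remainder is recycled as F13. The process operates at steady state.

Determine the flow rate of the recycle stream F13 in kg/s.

N2 enters only via F11 and leaves only via the purge: 518.8×0.408 = 0.344×(N2 in F12), and the separation unit passes all N2, so N2 in F1 = N2 in F12 = 615.32 kg/s.
H2 in F1: m_A = 518.8×0.592 + (1−0.344)·(1−0.776)·m_A, so m_A = 307.13/0.8531 = 360.03 kg/s.
F12 = (1−0.776)×360.03 + 615.32 = 695.97 kg/s.
Recycle F13 = (1−0.344)×695.97 = 456.56 kg/s.

456.6 kg/s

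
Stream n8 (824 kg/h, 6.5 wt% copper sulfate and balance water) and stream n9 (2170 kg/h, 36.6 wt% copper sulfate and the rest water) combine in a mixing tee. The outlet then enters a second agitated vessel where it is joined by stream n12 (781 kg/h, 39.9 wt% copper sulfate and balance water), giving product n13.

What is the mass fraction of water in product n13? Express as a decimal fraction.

0.693

Overall, product flow = 3775 kg/h.
water in = 824×0.935 + 2170×0.634 + 781×0.601 = 2615.6 kg/h.
water fraction in n13 = 0.693.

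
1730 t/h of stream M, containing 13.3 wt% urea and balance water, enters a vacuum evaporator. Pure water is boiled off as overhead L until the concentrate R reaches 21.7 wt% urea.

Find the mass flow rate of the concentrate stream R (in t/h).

1060 t/h

urea is conserved: 1730×0.133 = 230.09 t/h all reports to the concentrate.
Concentrate = 230.09/(target fraction) = 1060.3 t/h.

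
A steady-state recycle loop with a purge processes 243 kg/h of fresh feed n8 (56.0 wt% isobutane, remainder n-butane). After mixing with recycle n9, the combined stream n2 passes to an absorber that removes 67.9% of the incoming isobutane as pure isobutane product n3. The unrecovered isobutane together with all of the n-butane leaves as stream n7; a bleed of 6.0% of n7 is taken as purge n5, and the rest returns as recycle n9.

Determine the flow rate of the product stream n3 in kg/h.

isobutane in n2: m_A = 243×0.560 + (1−0.060)·(1−0.679)·m_A, so m_A = 136.08/0.6983 = 194.88 kg/h.
Product n3 = 0.679×194.88 = 132.33 kg/h.

132.3 kg/h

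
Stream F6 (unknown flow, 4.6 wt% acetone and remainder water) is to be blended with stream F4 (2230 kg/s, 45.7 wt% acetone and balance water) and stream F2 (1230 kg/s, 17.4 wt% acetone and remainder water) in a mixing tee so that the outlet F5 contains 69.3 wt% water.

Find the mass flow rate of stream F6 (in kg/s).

654.8 kg/s

Let F6 be the unknown flow. Total out = 3460 + F6.
water balance: 2226.9 + 0.954·F6 = 0.693·(3460 + F6)
(0.954 − 0.693)·F6 = 0.693×3460 − 2226.9 = 170.91
F6 = 170.91 / 0.261 = 654.83 kg/s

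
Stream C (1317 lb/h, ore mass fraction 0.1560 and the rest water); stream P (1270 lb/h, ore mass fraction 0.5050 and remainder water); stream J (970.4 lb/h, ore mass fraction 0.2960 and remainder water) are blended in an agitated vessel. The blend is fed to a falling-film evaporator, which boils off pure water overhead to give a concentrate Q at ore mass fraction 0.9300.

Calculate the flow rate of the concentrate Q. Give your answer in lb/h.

1219 lb/h

ore entering = 1317×0.156 + 1270×0.505 + 970.4×0.296 = 1134 lb/h.
All ore reports to Q, so Q = 1134/0.930 = 1219.4 lb/h.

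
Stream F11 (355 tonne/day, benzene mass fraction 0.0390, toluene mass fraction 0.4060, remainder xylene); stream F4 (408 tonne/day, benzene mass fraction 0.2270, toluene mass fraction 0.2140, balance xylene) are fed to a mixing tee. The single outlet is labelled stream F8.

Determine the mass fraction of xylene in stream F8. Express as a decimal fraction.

0.5571

Total flow out = 355 + 408 = 763 tonne/day.
xylene in = 355×0.555 + 408×0.559 = 425.1 tonne/day.
xylene mass fraction in F8 = 425.1/763 = 0.5571.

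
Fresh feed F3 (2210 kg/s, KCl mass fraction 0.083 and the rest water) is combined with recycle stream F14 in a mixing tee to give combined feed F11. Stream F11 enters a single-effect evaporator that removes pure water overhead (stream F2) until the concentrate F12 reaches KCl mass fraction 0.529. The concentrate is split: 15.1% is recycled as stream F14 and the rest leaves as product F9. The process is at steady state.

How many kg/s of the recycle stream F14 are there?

61.67 kg/s

Overall KCl balance (none leaves overhead): KCl in fresh feed = KCl in product, i.e. 2210×0.083 = (1−0.151)·F12·0.529.
F12 = 183.43/(0.529×0.849) = 408.42 kg/s.
Recycle F14 = 0.151×408.42 = 61.671 kg/s.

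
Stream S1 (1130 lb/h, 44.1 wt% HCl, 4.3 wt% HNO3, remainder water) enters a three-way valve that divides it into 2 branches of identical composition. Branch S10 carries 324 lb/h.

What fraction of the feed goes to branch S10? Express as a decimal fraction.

Fraction to S10 = 324/1130 = 0.2867.

0.287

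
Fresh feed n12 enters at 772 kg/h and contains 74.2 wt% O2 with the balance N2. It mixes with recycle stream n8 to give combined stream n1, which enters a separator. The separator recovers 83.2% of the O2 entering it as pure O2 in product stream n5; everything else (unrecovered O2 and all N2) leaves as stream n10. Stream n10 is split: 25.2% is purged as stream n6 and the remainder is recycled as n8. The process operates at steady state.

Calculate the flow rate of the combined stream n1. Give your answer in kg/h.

N2 enters only via n12 and leaves only via the purge: 772×0.258 = 0.252×(N2 in n10), and the separator passes all N2, so N2 in n1 = N2 in n10 = 790.38 kg/h.
O2 in n1: m_A = 772×0.742 + (1−0.252)·(1−0.832)·m_A, so m_A = 572.82/0.8743 = 655.15 kg/h.
n1 = 655.15 + 790.38 = 1445.5 kg/h.

1446 kg/h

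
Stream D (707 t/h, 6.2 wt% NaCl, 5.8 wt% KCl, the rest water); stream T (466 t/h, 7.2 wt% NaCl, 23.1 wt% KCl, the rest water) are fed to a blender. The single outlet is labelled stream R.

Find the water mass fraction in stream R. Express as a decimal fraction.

0.807

Total flow out = 707 + 466 = 1173 t/h.
water in = 707×0.880 + 466×0.697 = 946.96 t/h.
water mass fraction in R = 946.96/1173 = 0.807.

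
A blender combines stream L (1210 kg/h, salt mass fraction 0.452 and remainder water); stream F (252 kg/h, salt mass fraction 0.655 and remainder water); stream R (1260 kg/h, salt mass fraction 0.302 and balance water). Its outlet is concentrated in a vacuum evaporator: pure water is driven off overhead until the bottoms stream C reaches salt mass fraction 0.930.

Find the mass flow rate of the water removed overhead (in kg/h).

1547 kg/h

salt entering = 1210×0.452 + 252×0.655 + 1260×0.302 = 1092.5 kg/h.
All salt reports to C, so C = 1092.5/0.930 = 1174.7 kg/h.
Total feed = 2722 kg/h; overhead = 2722 − 1174.7 = 1547.3 kg/h.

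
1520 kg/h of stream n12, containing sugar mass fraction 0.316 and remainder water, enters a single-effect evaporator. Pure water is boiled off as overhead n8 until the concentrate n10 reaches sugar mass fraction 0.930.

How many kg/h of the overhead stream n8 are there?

sugar is conserved: 1520×0.316 = 480.32 kg/h all reports to the concentrate.
Concentrate = 480.32/(target fraction) = 516.47 kg/h.
Overhead = 1520 − 516.47 = 1003.5 kg/h.

1004 kg/h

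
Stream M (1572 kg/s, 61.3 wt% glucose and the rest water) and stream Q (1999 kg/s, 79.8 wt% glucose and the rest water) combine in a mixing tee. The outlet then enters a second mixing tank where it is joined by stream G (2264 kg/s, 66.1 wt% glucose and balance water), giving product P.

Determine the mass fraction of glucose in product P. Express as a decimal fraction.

Overall, product flow = 5835 kg/s.
glucose in = 1572×0.613 + 1999×0.798 + 2264×0.661 = 4055.3 kg/s.
glucose fraction in P = 0.695.

0.695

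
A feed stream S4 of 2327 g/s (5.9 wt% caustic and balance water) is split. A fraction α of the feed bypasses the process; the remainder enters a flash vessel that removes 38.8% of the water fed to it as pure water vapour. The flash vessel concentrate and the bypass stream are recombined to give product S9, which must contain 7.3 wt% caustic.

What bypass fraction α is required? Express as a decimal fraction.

0.475

All 2327×0.059 = 137.29 g/s of caustic reaches S9, so S9 = 137.29/0.073 = 1880.7 g/s and vapour = 446.27 g/s.
The evaporator receives (1−α)·2327 of feed at 0.941 water and removes 0.388 of that water:
0.388×0.941×(1−α)×2327 = 446.27
(1−α) = 446.27/849.61 = 0.5253;  α = 0.4747.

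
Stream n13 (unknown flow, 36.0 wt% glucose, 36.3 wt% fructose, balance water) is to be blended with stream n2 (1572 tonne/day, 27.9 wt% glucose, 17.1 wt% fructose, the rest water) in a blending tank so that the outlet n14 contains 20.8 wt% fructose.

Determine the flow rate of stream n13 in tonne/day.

375.3 tonne/day

Let n13 be the unknown flow. Total out = 1572 + n13.
fructose balance: 268.81 + 0.363·n13 = 0.208·(1572 + n13)
(0.363 − 0.208)·n13 = 0.208×1572 − 268.81 = 58.164
n13 = 58.164 / 0.155 = 375.25 tonne/day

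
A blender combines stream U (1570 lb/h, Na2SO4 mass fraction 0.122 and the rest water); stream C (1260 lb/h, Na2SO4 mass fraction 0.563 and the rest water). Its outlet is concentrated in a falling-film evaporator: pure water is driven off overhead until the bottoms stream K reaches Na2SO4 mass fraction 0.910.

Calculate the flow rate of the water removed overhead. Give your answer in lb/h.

Na2SO4 entering = 1570×0.122 + 1260×0.563 = 900.92 lb/h.
All Na2SO4 reports to K, so K = 900.92/0.910 = 990.02 lb/h.
Total feed = 2830 lb/h; overhead = 2830 − 990.02 = 1840 lb/h.

1840 lb/h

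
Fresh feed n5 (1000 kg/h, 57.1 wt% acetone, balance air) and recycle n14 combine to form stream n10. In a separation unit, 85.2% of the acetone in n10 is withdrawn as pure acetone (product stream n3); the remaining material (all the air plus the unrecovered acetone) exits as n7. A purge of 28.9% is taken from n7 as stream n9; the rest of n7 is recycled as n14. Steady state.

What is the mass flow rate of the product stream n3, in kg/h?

543.7 kg/h

acetone in n10: m_A = 1000×0.571 + (1−0.289)·(1−0.852)·m_A, so m_A = 571/0.8948 = 638.15 kg/h.
Product n3 = 0.852×638.15 = 543.7 kg/h.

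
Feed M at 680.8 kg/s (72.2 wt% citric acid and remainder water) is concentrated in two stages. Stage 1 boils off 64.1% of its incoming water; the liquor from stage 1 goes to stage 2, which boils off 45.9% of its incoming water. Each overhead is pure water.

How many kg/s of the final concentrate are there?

528.3 kg/s

water in feed = 680.8×0.278 = 189.26 kg/s.
After stage 1: water left = (1−0.641)×189.26 = 67.945; stream total = 559.48 kg/s.
After stage 2: water left = (1−0.459)×67.945 = 36.758; final concentrate = 528.3 kg/s.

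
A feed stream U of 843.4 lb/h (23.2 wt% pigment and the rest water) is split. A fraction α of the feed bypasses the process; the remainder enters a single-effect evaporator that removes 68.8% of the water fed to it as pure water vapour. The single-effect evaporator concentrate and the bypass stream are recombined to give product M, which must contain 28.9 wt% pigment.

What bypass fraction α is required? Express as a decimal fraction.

0.627

All 843.4×0.232 = 195.67 lb/h of pigment reaches M, so M = 195.67/0.289 = 677.05 lb/h and vapour = 166.35 lb/h.
The evaporator receives (1−α)·843.4 of feed at 0.768 water and removes 0.688 of that water:
0.688×0.768×(1−α)×843.4 = 166.35
(1−α) = 166.35/445.64 = 0.3733;  α = 0.6267.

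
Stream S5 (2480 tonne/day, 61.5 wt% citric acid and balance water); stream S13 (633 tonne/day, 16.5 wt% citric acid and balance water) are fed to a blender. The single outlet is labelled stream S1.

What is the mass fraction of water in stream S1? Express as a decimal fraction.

Total flow out = 2480 + 633 = 3113 tonne/day.
water in = 2480×0.385 + 633×0.835 = 1483.4 tonne/day.
water mass fraction in S1 = 1483.4/3113 = 0.477.

0.477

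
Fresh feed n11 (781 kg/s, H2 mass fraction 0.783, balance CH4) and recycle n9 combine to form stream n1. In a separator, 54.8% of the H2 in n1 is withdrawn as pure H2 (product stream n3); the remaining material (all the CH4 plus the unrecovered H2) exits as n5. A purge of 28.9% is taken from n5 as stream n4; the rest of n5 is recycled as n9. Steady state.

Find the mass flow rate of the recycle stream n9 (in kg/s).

706.5 kg/s

CH4 enters only via n11 and leaves only via the purge: 781×0.217 = 0.289×(CH4 in n5), and the separator passes all CH4, so CH4 in n1 = CH4 in n5 = 586.43 kg/s.
H2 in n1: m_A = 781×0.783 + (1−0.289)·(1−0.548)·m_A, so m_A = 611.52/0.6786 = 901.12 kg/s.
n5 = (1−0.548)×901.12 + 586.43 = 993.73 kg/s.
Recycle n9 = (1−0.289)×993.73 = 706.54 kg/s.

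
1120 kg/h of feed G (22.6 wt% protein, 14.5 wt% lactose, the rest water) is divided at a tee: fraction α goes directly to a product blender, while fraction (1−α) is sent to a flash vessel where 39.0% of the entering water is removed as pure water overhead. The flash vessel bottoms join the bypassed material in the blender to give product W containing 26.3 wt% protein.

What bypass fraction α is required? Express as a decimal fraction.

All 1120×0.226 = 253.12 kg/h of protein reaches W, so W = 253.12/0.263 = 962.43 kg/h and vapour = 157.57 kg/h.
The evaporator receives (1−α)·1120 of feed at 0.629 water and removes 0.390 of that water:
0.390×0.629×(1−α)×1120 = 157.57
(1−α) = 157.57/274.75 = 0.5735;  α = 0.4265.

0.427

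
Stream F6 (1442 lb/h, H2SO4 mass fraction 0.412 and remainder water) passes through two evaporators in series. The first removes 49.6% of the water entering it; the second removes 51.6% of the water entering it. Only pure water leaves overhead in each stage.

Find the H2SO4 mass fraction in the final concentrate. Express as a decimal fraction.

0.742

water in feed = 1442×0.588 = 847.9 lb/h.
After stage 1: water left = (1−0.496)×847.9 = 427.34; stream total = 1021.4 lb/h.
After stage 2: water left = (1−0.516)×427.34 = 206.83; final concentrate = 800.94 lb/h.
H2SO4 fraction = 594.1/800.94 = 0.742.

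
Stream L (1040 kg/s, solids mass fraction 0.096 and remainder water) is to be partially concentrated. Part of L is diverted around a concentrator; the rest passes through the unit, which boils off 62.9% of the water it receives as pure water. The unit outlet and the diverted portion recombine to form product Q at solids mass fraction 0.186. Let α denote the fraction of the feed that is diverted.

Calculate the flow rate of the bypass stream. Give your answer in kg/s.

All 1040×0.096 = 99.84 kg/s of solids reaches Q, so Q = 99.84/0.186 = 536.77 kg/s and vapour = 503.23 kg/s.
The evaporator receives (1−α)·1040 of feed at 0.904 water and removes 0.629 of that water:
0.629×0.904×(1−α)×1040 = 503.23
(1−α) = 503.23/591.36 = 0.8510;  α = 0.1490.
Bypass flow = 0.1490×1040 = 155 kg/s.

155 kg/s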